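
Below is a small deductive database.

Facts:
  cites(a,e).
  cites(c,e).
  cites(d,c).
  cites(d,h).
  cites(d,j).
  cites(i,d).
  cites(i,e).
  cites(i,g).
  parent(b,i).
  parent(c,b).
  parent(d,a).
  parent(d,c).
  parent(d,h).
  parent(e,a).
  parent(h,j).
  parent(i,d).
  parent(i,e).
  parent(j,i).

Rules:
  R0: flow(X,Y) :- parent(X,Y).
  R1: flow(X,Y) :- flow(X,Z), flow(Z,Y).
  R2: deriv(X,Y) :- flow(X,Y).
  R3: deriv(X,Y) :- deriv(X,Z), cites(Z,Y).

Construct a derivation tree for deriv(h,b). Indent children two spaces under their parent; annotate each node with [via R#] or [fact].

deriv(h,b)  [via R2]
  flow(h,b)  [via R1]
    flow(h,c)  [via R1]
      flow(h,i)  [via R1]
        flow(h,j)  [via R0]
          parent(h,j)  [fact]
        flow(j,i)  [via R0]
          parent(j,i)  [fact]
      flow(i,c)  [via R1]
        flow(i,d)  [via R0]
          parent(i,d)  [fact]
        flow(d,c)  [via R0]
          parent(d,c)  [fact]
    flow(c,b)  [via R0]
      parent(c,b)  [fact]

round 1: derive flow(b,i) via R0 from parent(b,i)
round 1: derive flow(c,b) via R0 from parent(c,b)
round 1: derive flow(d,a) via R0 from parent(d,a)
round 1: derive flow(d,c) via R0 from parent(d,c)
round 1: derive flow(d,h) via R0 from parent(d,h)
round 1: derive flow(e,a) via R0 from parent(e,a)
round 1: derive flow(h,j) via R0 from parent(h,j)
round 1: derive flow(i,d) via R0 from parent(i,d)
round 1: derive flow(i,e) via R0 from parent(i,e)
round 1: derive flow(j,i) via R0 from parent(j,i)
round 2: derive flow(b,d) via R1 from flow(b,i), flow(i,d)
round 2: derive flow(b,e) via R1 from flow(b,i), flow(i,e)
round 2: derive flow(c,i) via R1 from flow(c,b), flow(b,i)
round 2: derive flow(d,b) via R1 from flow(d,c), flow(c,b)
round 2: derive flow(d,j) via R1 from flow(d,h), flow(h,j)
round 2: derive flow(h,i) via R1 from flow(h,j), flow(j,i)
round 2: derive flow(i,a) via R1 from flow(i,d), flow(d,a)
round 2: derive flow(i,c) via R1 from flow(i,d), flow(d,c)
round 2: derive flow(i,h) via R1 from flow(i,d), flow(d,h)
round 2: derive flow(j,d) via R1 from flow(j,i), flow(i,d)
round 2: derive flow(j,e) via R1 from flow(j,i), flow(i,e)
round 2: derive deriv(b,i) via R2 from flow(b,i)
round 2: derive deriv(c,b) via R2 from flow(c,b)
round 2: derive deriv(d,a) via R2 from flow(d,a)
round 2: derive deriv(d,c) via R2 from flow(d,c)
round 2: derive deriv(d,h) via R2 from flow(d,h)
round 2: derive deriv(e,a) via R2 from flow(e,a)
round 2: derive deriv(h,j) via R2 from flow(h,j)
round 2: derive deriv(i,d) via R2 from flow(i,d)
round 2: derive deriv(i,e) via R2 from flow(i,e)
round 2: derive deriv(j,i) via R2 from flow(j,i)
round 3: derive flow(b,a) via R1 from flow(b,d), flow(d,a)
round 3: derive flow(b,b) via R1 from flow(b,d), flow(d,b)
round 3: derive flow(b,c) via R1 from flow(b,d), flow(d,c)
round 3: derive flow(b,h) via R1 from flow(b,d), flow(d,h)
round 3: derive flow(b,j) via R1 from flow(b,d), flow(d,j)
round 3: derive flow(c,a) via R1 from flow(c,i), flow(i,a)
round 3: derive flow(c,c) via R1 from flow(c,i), flow(i,c)
round 3: derive flow(c,d) via R1 from flow(c,b), flow(b,d)
round 3: derive flow(c,e) via R1 from flow(c,b), flow(b,e)
round 3: derive flow(c,h) via R1 from flow(c,i), flow(i,h)
round 3: derive flow(d,d) via R1 from flow(d,b), flow(b,d)
round 3: derive flow(d,e) via R1 from flow(d,b), flow(b,e)
round 3: derive flow(d,i) via R1 from flow(d,b), flow(b,i)
round 3: derive flow(h,a) via R1 from flow(h,i), flow(i,a)
round 3: derive flow(h,c) via R1 from flow(h,i), flow(i,c)
round 3: derive flow(h,d) via R1 from flow(h,i), flow(i,d)
round 3: derive flow(h,e) via R1 from flow(h,i), flow(i,e)
round 3: derive flow(h,h) via R1 from flow(h,i), flow(i,h)
round 3: derive flow(i,b) via R1 from flow(i,c), flow(c,b)
round 3: derive flow(i,i) via R1 from flow(i,c), flow(c,i)
round 3: derive flow(i,j) via R1 from flow(i,d), flow(d,j)
round 3: derive flow(j,a) via R1 from flow(j,d), flow(d,a)
round 3: derive flow(j,b) via R1 from flow(j,d), flow(d,b)
round 3: derive flow(j,c) via R1 from flow(j,d), flow(d,c)
round 3: derive flow(j,h) via R1 from flow(j,d), flow(d,h)
round 3: derive flow(j,j) via R1 from flow(j,d), flow(d,j)
round 3: derive deriv(b,d) via R2 from flow(b,d)
round 3: derive deriv(b,e) via R2 from flow(b,e)
round 3: derive deriv(c,i) via R2 from flow(c,i)
round 3: derive deriv(d,b) via R2 from flow(d,b)
round 3: derive deriv(d,j) via R2 from flow(d,j)
round 3: derive deriv(h,i) via R2 from flow(h,i)
round 3: derive deriv(i,a) via R2 from flow(i,a)
round 3: derive deriv(i,c) via R2 from flow(i,c)
round 3: derive deriv(i,h) via R2 from flow(i,h)
round 3: derive deriv(j,d) via R2 from flow(j,d)
round 3: derive deriv(j,e) via R2 from flow(j,e)
round 3: derive deriv(b,g) via R3 from deriv(b,i), cites(i,g)
round 3: derive deriv(d,e) via R3 from deriv(d,a), cites(a,e)
round 3: derive deriv(e,e) via R3 from deriv(e,a), cites(a,e)
round 3: derive deriv(i,j) via R3 from deriv(i,d), cites(d,j)
round 3: derive deriv(j,g) via R3 from deriv(j,i), cites(i,g)
round 4: derive flow(c,j) via R1 from flow(c,b), flow(b,j)
round 4: derive flow(h,b) via R1 from flow(h,c), flow(c,b)
round 4: derive deriv(b,a) via R2 from flow(b,a)
round 4: derive deriv(b,b) via R2 from flow(b,b)
round 4: derive deriv(b,c) via R2 from flow(b,c)
round 4: derive deriv(b,h) via R2 from flow(b,h)
round 4: derive deriv(b,j) via R2 from flow(b,j)
round 4: derive deriv(c,a) via R2 from flow(c,a)
round 4: derive deriv(c,c) via R2 from flow(c,c)
round 4: derive deriv(c,d) via R2 from flow(c,d)
round 4: derive deriv(c,e) via R2 from flow(c,e)
round 4: derive deriv(c,h) via R2 from flow(c,h)
round 4: derive deriv(d,d) via R2 from flow(d,d)
round 4: derive deriv(d,i) via R2 from flow(d,i)
round 4: derive deriv(h,a) via R2 from flow(h,a)
round 4: derive deriv(h,c) via R2 from flow(h,c)
round 4: derive deriv(h,d) via R2 from flow(h,d)
round 4: derive deriv(h,e) via R2 from flow(h,e)
round 4: derive deriv(h,h) via R2 from flow(h,h)
round 4: derive deriv(i,b) via R2 from flow(i,b)
round 4: derive deriv(i,i) via R2 from flow(i,i)
round 4: derive deriv(j,a) via R2 from flow(j,a)
round 4: derive deriv(j,b) via R2 from flow(j,b)
round 4: derive deriv(j,c) via R2 from flow(j,c)
round 4: derive deriv(j,h) via R2 from flow(j,h)
round 4: derive deriv(j,j) via R2 from flow(j,j)
round 4: derive deriv(c,g) via R3 from deriv(c,i), cites(i,g)
round 4: derive deriv(h,g) via R3 from deriv(h,i), cites(i,g)
round 5: derive deriv(c,j) via R2 from flow(c,j)
round 5: derive deriv(h,b) via R2 from flow(h,b)
round 5: derive deriv(d,g) via R3 from deriv(d,i), cites(i,g)
round 5: derive deriv(i,g) via R3 from deriv(i,i), cites(i,g)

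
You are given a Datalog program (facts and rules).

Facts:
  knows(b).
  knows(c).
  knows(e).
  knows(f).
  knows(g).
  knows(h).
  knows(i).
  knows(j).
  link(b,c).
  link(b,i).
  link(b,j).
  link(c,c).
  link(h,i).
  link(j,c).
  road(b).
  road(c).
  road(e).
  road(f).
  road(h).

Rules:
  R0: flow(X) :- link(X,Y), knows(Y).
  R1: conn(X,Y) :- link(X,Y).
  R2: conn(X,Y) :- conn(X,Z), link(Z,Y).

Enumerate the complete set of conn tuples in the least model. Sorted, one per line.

conn(b,c)
conn(b,i)
conn(b,j)
conn(c,c)
conn(h,i)
conn(j,c)

round 1: derive conn(b,c) via R1 from link(b,c)
round 1: derive conn(b,i) via R1 from link(b,i)
round 1: derive conn(b,j) via R1 from link(b,j)
round 1: derive conn(c,c) via R1 from link(c,c)
round 1: derive conn(h,i) via R1 from link(h,i)
round 1: derive conn(j,c) via R1 from link(j,c)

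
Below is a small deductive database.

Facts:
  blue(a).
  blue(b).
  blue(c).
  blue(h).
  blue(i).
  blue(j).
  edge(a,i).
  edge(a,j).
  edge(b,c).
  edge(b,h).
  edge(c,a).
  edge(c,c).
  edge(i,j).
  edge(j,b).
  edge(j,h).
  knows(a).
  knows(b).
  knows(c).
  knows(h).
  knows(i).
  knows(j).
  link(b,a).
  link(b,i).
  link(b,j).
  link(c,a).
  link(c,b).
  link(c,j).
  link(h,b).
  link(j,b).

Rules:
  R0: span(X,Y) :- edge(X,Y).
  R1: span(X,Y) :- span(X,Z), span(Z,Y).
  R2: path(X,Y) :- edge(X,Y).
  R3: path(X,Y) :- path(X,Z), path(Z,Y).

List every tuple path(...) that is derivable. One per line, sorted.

round 1: derive path(a,i) via R2 from edge(a,i)
round 1: derive path(a,j) via R2 from edge(a,j)
round 1: derive path(b,c) via R2 from edge(b,c)
round 1: derive path(b,h) via R2 from edge(b,h)
round 1: derive path(c,a) via R2 from edge(c,a)
round 1: derive path(c,c) via R2 from edge(c,c)
round 1: derive path(i,j) via R2 from edge(i,j)
round 1: derive path(j,b) via R2 from edge(j,b)
round 1: derive path(j,h) via R2 from edge(j,h)
round 2: derive path(a,b) via R3 from path(a,j), path(j,b)
round 2: derive path(a,h) via R3 from path(a,j), path(j,h)
round 2: derive path(b,a) via R3 from path(b,c), path(c,a)
round 2: derive path(c,i) via R3 from path(c,a), path(a,i)
round 2: derive path(c,j) via R3 from path(c,a), path(a,j)
round 2: derive path(i,b) via R3 from path(i,j), path(j,b)
round 2: derive path(i,h) via R3 from path(i,j), path(j,h)
round 2: derive path(j,c) via R3 from path(j,b), path(b,c)
round 3: derive path(a,a) via R3 from path(a,b), path(b,a)
round 3: derive path(a,c) via R3 from path(a,b), path(b,c)
round 3: derive path(b,b) via R3 from path(b,a), path(a,b)
round 3: derive path(b,i) via R3 from path(b,a), path(a,i)
round 3: derive path(b,j) via R3 from path(b,a), path(a,j)
round 3: derive path(c,b) via R3 from path(c,a), path(a,b)
round 3: derive path(c,h) via R3 from path(c,a), path(a,h)
round 3: derive path(i,a) via R3 from path(i,b), path(b,a)
round 3: derive path(i,c) via R3 from path(i,b), path(b,c)
round 3: derive path(j,a) via R3 from path(j,b), path(b,a)
round 3: derive path(j,i) via R3 from path(j,c), path(c,i)
round 3: derive path(j,j) via R3 from path(j,c), path(c,j)
round 4: derive path(i,i) via R3 from path(i,a), path(a,i)

path(a,a)
path(a,b)
path(a,c)
path(a,h)
path(a,i)
path(a,j)
path(b,a)
path(b,b)
path(b,c)
path(b,h)
path(b,i)
path(b,j)
path(c,a)
path(c,b)
path(c,c)
path(c,h)
path(c,i)
path(c,j)
path(i,a)
path(i,b)
path(i,c)
path(i,h)
path(i,i)
path(i,j)
path(j,a)
path(j,b)
path(j,c)
path(j,h)
path(j,i)
path(j,j)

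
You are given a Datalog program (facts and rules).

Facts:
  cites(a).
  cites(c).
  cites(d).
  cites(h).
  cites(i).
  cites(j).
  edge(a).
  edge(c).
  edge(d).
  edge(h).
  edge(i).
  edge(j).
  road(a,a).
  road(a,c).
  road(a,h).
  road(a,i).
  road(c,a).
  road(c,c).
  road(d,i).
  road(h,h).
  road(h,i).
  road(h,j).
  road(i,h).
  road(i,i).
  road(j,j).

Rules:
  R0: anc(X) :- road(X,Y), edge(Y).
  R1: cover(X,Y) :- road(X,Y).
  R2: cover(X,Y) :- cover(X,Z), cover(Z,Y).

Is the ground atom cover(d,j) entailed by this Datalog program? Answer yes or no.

yes

round 1: derive cover(a,a) via R1 from road(a,a)
round 1: derive cover(a,c) via R1 from road(a,c)
round 1: derive cover(a,h) via R1 from road(a,h)
round 1: derive cover(a,i) via R1 from road(a,i)
round 1: derive cover(c,a) via R1 from road(c,a)
round 1: derive cover(c,c) via R1 from road(c,c)
round 1: derive cover(d,i) via R1 from road(d,i)
round 1: derive cover(h,h) via R1 from road(h,h)
round 1: derive cover(h,i) via R1 from road(h,i)
round 1: derive cover(h,j) via R1 from road(h,j)
round 1: derive cover(i,h) via R1 from road(i,h)
round 1: derive cover(i,i) via R1 from road(i,i)
round 1: derive cover(j,j) via R1 from road(j,j)
round 2: derive cover(a,j) via R2 from cover(a,h), cover(h,j)
round 2: derive cover(c,h) via R2 from cover(c,a), cover(a,h)
round 2: derive cover(c,i) via R2 from cover(c,a), cover(a,i)
round 2: derive cover(d,h) via R2 from cover(d,i), cover(i,h)
round 2: derive cover(i,j) via R2 from cover(i,h), cover(h,j)
round 3: derive cover(c,j) via R2 from cover(c,a), cover(a,j)
round 3: derive cover(d,j) via R2 from cover(d,h), cover(h,j)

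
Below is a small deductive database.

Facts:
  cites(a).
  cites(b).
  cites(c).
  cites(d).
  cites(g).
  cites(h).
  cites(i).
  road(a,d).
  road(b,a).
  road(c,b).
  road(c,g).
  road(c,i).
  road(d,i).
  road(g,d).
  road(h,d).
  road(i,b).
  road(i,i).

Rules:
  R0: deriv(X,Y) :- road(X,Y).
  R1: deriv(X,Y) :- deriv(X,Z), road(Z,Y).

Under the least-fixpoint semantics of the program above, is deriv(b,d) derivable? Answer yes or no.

yes

round 1: derive deriv(a,d) via R0 from road(a,d)
round 1: derive deriv(b,a) via R0 from road(b,a)
round 1: derive deriv(c,b) via R0 from road(c,b)
round 1: derive deriv(c,g) via R0 from road(c,g)
round 1: derive deriv(c,i) via R0 from road(c,i)
round 1: derive deriv(d,i) via R0 from road(d,i)
round 1: derive deriv(g,d) via R0 from road(g,d)
round 1: derive deriv(h,d) via R0 from road(h,d)
round 1: derive deriv(i,b) via R0 from road(i,b)
round 1: derive deriv(i,i) via R0 from road(i,i)
round 2: derive deriv(a,i) via R1 from deriv(a,d), road(d,i)
round 2: derive deriv(b,d) via R1 from deriv(b,a), road(a,d)
round 2: derive deriv(c,a) via R1 from deriv(c,b), road(b,a)
round 2: derive deriv(c,d) via R1 from deriv(c,g), road(g,d)
round 2: derive deriv(d,b) via R1 from deriv(d,i), road(i,b)
round 2: derive deriv(g,i) via R1 from deriv(g,d), road(d,i)
round 2: derive deriv(h,i) via R1 from deriv(h,d), road(d,i)
round 2: derive deriv(i,a) via R1 from deriv(i,b), road(b,a)
round 3: derive deriv(a,b) via R1 from deriv(a,i), road(i,b)
round 3: derive deriv(b,i) via R1 from deriv(b,d), road(d,i)
round 3: derive deriv(d,a) via R1 from deriv(d,b), road(b,a)
round 3: derive deriv(g,b) via R1 from deriv(g,i), road(i,b)
round 3: derive deriv(h,b) via R1 from deriv(h,i), road(i,b)
round 3: derive deriv(i,d) via R1 from deriv(i,a), road(a,d)
round 4: derive deriv(a,a) via R1 from deriv(a,b), road(b,a)
round 4: derive deriv(b,b) via R1 from deriv(b,i), road(i,b)
round 4: derive deriv(d,d) via R1 from deriv(d,a), road(a,d)
round 4: derive deriv(g,a) via R1 from deriv(g,b), road(b,a)
round 4: derive deriv(h,a) via R1 from deriv(h,b), road(b,a)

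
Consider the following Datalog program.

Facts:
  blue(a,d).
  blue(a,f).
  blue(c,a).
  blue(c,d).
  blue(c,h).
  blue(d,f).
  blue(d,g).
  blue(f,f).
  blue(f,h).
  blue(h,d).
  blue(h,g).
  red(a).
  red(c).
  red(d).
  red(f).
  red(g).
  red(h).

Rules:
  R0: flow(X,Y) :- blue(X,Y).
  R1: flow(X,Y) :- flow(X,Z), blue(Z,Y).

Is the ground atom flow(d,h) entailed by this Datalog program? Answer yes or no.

yes

round 1: derive flow(a,d) via R0 from blue(a,d)
round 1: derive flow(a,f) via R0 from blue(a,f)
round 1: derive flow(c,a) via R0 from blue(c,a)
round 1: derive flow(c,d) via R0 from blue(c,d)
round 1: derive flow(c,h) via R0 from blue(c,h)
round 1: derive flow(d,f) via R0 from blue(d,f)
round 1: derive flow(d,g) via R0 from blue(d,g)
round 1: derive flow(f,f) via R0 from blue(f,f)
round 1: derive flow(f,h) via R0 from blue(f,h)
round 1: derive flow(h,d) via R0 from blue(h,d)
round 1: derive flow(h,g) via R0 from blue(h,g)
round 2: derive flow(a,g) via R1 from flow(a,d), blue(d,g)
round 2: derive flow(a,h) via R1 from flow(a,f), blue(f,h)
round 2: derive flow(c,f) via R1 from flow(c,a), blue(a,f)
round 2: derive flow(c,g) via R1 from flow(c,d), blue(d,g)
round 2: derive flow(d,h) via R1 from flow(d,f), blue(f,h)
round 2: derive flow(f,d) via R1 from flow(f,h), blue(h,d)
round 2: derive flow(f,g) via R1 from flow(f,h), blue(h,g)
round 2: derive flow(h,f) via R1 from flow(h,d), blue(d,f)
round 3: derive flow(d,d) via R1 from flow(d,h), blue(h,d)
round 3: derive flow(h,h) via R1 from flow(h,f), blue(f,h)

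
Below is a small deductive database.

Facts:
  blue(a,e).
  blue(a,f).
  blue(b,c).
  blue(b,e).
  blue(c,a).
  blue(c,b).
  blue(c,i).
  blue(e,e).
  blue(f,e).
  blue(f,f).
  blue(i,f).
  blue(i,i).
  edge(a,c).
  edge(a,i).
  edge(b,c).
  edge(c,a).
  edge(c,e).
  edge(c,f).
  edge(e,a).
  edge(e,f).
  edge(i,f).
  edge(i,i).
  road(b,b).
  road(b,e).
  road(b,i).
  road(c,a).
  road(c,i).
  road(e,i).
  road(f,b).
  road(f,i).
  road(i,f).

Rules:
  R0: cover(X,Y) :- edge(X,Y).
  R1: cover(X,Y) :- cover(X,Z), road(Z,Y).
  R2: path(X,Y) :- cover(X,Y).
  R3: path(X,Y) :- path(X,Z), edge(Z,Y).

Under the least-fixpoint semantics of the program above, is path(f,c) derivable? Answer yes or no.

round 1: derive cover(a,c) via R0 from edge(a,c)
round 1: derive cover(a,i) via R0 from edge(a,i)
round 1: derive cover(b,c) via R0 from edge(b,c)
round 1: derive cover(c,a) via R0 from edge(c,a)
round 1: derive cover(c,e) via R0 from edge(c,e)
round 1: derive cover(c,f) via R0 from edge(c,f)
round 1: derive cover(e,a) via R0 from edge(e,a)
round 1: derive cover(e,f) via R0 from edge(e,f)
round 1: derive cover(i,f) via R0 from edge(i,f)
round 1: derive cover(i,i) via R0 from edge(i,i)
round 2: derive cover(a,a) via R1 from cover(a,c), road(c,a)
round 2: derive cover(a,f) via R1 from cover(a,i), road(i,f)
round 2: derive cover(b,a) via R1 from cover(b,c), road(c,a)
round 2: derive cover(b,i) via R1 from cover(b,c), road(c,i)
round 2: derive cover(c,b) via R1 from cover(c,f), road(f,b)
round 2: derive cover(c,i) via R1 from cover(c,e), road(e,i)
round 2: derive cover(e,b) via R1 from cover(e,f), road(f,b)
round 2: derive cover(e,i) via R1 from cover(e,f), road(f,i)
round 2: derive cover(i,b) via R1 from cover(i,f), road(f,b)
round 2: derive path(a,c) via R2 from cover(a,c)
round 2: derive path(a,i) via R2 from cover(a,i)
round 2: derive path(b,c) via R2 from cover(b,c)
round 2: derive path(c,a) via R2 from cover(c,a)
round 2: derive path(c,e) via R2 from cover(c,e)
round 2: derive path(c,f) via R2 from cover(c,f)
round 2: derive path(e,a) via R2 from cover(e,a)
round 2: derive path(e,f) via R2 from cover(e,f)
round 2: derive path(i,f) via R2 from cover(i,f)
round 2: derive path(i,i) via R2 from cover(i,i)
round 3: derive cover(a,b) via R1 from cover(a,f), road(f,b)
round 3: derive cover(b,f) via R1 from cover(b,i), road(i,f)
round 3: derive cover(e,e) via R1 from cover(e,b), road(b,e)
round 3: derive cover(i,e) via R1 from cover(i,b), road(b,e)
round 3: derive path(a,a) via R2 from cover(a,a)
round 3: derive path(a,f) via R2 from cover(a,f)
round 3: derive path(b,a) via R2 from cover(b,a)
round 3: derive path(b,i) via R2 from cover(b,i)
round 3: derive path(c,b) via R2 from cover(c,b)
round 3: derive path(c,i) via R2 from cover(c,i)
round 3: derive path(e,b) via R2 from cover(e,b)
round 3: derive path(e,i) via R2 from cover(e,i)
round 3: derive path(i,b) via R2 from cover(i,b)
round 3: derive path(a,e) via R3 from path(a,c), edge(c,e)
round 3: derive path(b,e) via R3 from path(b,c), edge(c,e)
round 3: derive path(b,f) via R3 from path(b,c), edge(c,f)
round 3: derive path(c,c) via R3 from path(c,a), edge(a,c)
round 3: derive path(e,c) via R3 from path(e,a), edge(a,c)
round 4: derive cover(a,e) via R1 from cover(a,b), road(b,e)
round 4: derive cover(b,b) via R1 from cover(b,f), road(f,b)
round 4: derive path(a,b) via R2 from cover(a,b)
round 4: derive path(e,e) via R2 from cover(e,e)
round 4: derive path(i,e) via R2 from cover(i,e)
round 4: derive path(i,c) via R3 from path(i,b), edge(b,c)
round 5: derive cover(b,e) via R1 from cover(b,b), road(b,e)
round 5: derive path(b,b) via R2 from cover(b,b)
round 5: derive path(i,a) via R3 from path(i,c), edge(c,a)

no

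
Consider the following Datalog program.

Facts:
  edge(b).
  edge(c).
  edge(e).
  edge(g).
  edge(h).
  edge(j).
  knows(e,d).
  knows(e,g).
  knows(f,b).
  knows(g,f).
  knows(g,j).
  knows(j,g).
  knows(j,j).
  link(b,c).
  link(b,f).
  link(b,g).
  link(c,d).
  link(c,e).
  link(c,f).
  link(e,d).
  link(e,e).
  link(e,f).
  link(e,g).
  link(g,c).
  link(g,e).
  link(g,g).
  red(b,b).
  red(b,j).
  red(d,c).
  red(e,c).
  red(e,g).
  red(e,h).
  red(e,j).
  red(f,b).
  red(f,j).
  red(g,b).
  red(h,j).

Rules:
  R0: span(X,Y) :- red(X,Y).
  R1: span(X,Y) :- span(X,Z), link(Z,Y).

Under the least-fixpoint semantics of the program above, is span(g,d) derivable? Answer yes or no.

round 1: derive span(b,b) via R0 from red(b,b)
round 1: derive span(b,j) via R0 from red(b,j)
round 1: derive span(d,c) via R0 from red(d,c)
round 1: derive span(e,c) via R0 from red(e,c)
round 1: derive span(e,g) via R0 from red(e,g)
round 1: derive span(e,h) via R0 from red(e,h)
round 1: derive span(e,j) via R0 from red(e,j)
round 1: derive span(f,b) via R0 from red(f,b)
round 1: derive span(f,j) via R0 from red(f,j)
round 1: derive span(g,b) via R0 from red(g,b)
round 1: derive span(h,j) via R0 from red(h,j)
round 2: derive span(b,c) via R1 from span(b,b), link(b,c)
round 2: derive span(b,f) via R1 from span(b,b), link(b,f)
round 2: derive span(b,g) via R1 from span(b,b), link(b,g)
round 2: derive span(d,d) via R1 from span(d,c), link(c,d)
round 2: derive span(d,e) via R1 from span(d,c), link(c,e)
round 2: derive span(d,f) via R1 from span(d,c), link(c,f)
round 2: derive span(e,d) via R1 from span(e,c), link(c,d)
round 2: derive span(e,e) via R1 from span(e,c), link(c,e)
round 2: derive span(e,f) via R1 from span(e,c), link(c,f)
round 2: derive span(f,c) via R1 from span(f,b), link(b,c)
round 2: derive span(f,f) via R1 from span(f,b), link(b,f)
round 2: derive span(f,g) via R1 from span(f,b), link(b,g)
round 2: derive span(g,c) via R1 from span(g,b), link(b,c)
round 2: derive span(g,f) via R1 from span(g,b), link(b,f)
round 2: derive span(g,g) via R1 from span(g,b), link(b,g)
round 3: derive span(b,d) via R1 from span(b,c), link(c,d)
round 3: derive span(b,e) via R1 from span(b,c), link(c,e)
round 3: derive span(d,g) via R1 from span(d,e), link(e,g)
round 3: derive span(f,d) via R1 from span(f,c), link(c,d)
round 3: derive span(f,e) via R1 from span(f,c), link(c,e)
round 3: derive span(g,d) via R1 from span(g,c), link(c,d)
round 3: derive span(g,e) via R1 from span(g,c), link(c,e)

yes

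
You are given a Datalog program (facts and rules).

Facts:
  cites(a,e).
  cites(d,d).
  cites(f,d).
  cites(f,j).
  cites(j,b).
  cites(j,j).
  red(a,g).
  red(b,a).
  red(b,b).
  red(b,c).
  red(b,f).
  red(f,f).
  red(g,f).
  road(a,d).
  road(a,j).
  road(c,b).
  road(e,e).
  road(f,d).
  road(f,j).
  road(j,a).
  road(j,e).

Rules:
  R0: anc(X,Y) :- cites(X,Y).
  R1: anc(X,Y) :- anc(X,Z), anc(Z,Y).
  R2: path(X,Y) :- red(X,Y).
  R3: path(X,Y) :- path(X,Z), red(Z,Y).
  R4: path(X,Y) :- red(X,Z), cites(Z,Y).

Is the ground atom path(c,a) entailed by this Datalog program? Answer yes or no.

no

round 1: derive path(a,g) via R2 from red(a,g)
round 1: derive path(b,a) via R2 from red(b,a)
round 1: derive path(b,b) via R2 from red(b,b)
round 1: derive path(b,c) via R2 from red(b,c)
round 1: derive path(b,f) via R2 from red(b,f)
round 1: derive path(f,f) via R2 from red(f,f)
round 1: derive path(g,f) via R2 from red(g,f)
round 1: derive path(b,d) via R4 from red(b,f), cites(f,d)
round 1: derive path(b,e) via R4 from red(b,a), cites(a,e)
round 1: derive path(b,j) via R4 from red(b,f), cites(f,j)
round 1: derive path(f,d) via R4 from red(f,f), cites(f,d)
round 1: derive path(f,j) via R4 from red(f,f), cites(f,j)
round 1: derive path(g,d) via R4 from red(g,f), cites(f,d)
round 1: derive path(g,j) via R4 from red(g,f), cites(f,j)
round 2: derive path(a,f) via R3 from path(a,g), red(g,f)
round 2: derive path(b,g) via R3 from path(b,a), red(a,g)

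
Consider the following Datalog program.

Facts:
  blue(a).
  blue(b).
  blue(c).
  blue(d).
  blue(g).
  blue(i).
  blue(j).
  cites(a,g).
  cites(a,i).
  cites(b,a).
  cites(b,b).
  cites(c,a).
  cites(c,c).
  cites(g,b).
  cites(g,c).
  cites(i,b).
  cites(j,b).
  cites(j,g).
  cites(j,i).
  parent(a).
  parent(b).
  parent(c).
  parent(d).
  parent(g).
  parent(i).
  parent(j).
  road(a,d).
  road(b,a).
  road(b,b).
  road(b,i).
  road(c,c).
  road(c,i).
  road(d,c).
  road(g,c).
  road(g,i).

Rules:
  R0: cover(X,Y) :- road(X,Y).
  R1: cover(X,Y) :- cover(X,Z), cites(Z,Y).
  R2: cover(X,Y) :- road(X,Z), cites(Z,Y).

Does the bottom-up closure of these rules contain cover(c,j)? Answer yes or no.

round 1: derive cover(a,d) via R0 from road(a,d)
round 1: derive cover(b,a) via R0 from road(b,a)
round 1: derive cover(b,b) via R0 from road(b,b)
round 1: derive cover(b,i) via R0 from road(b,i)
round 1: derive cover(c,c) via R0 from road(c,c)
round 1: derive cover(c,i) via R0 from road(c,i)
round 1: derive cover(d,c) via R0 from road(d,c)
round 1: derive cover(g,c) via R0 from road(g,c)
round 1: derive cover(g,i) via R0 from road(g,i)
round 1: derive cover(b,g) via R2 from road(b,a), cites(a,g)
round 1: derive cover(c,a) via R2 from road(c,c), cites(c,a)
round 1: derive cover(c,b) via R2 from road(c,i), cites(i,b)
round 1: derive cover(d,a) via R2 from road(d,c), cites(c,a)
round 1: derive cover(g,a) via R2 from road(g,c), cites(c,a)
round 1: derive cover(g,b) via R2 from road(g,i), cites(i,b)
round 2: derive cover(b,c) via R1 from cover(b,g), cites(g,c)
round 2: derive cover(c,g) via R1 from cover(c,a), cites(a,g)
round 2: derive cover(d,g) via R1 from cover(d,a), cites(a,g)
round 2: derive cover(d,i) via R1 from cover(d,a), cites(a,i)
round 2: derive cover(g,g) via R1 from cover(g,a), cites(a,g)
round 3: derive cover(d,b) via R1 from cover(d,g), cites(g,b)

no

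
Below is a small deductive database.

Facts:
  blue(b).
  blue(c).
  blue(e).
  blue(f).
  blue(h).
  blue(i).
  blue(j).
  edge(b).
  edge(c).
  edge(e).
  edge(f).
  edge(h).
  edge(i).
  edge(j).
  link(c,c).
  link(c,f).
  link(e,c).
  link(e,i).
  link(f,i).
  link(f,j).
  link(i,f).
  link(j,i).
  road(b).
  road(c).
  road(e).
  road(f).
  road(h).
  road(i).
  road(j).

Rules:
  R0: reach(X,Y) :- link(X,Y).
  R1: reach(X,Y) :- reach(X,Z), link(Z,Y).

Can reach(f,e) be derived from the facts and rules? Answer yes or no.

no

round 1: derive reach(c,c) via R0 from link(c,c)
round 1: derive reach(c,f) via R0 from link(c,f)
round 1: derive reach(e,c) via R0 from link(e,c)
round 1: derive reach(e,i) via R0 from link(e,i)
round 1: derive reach(f,i) via R0 from link(f,i)
round 1: derive reach(f,j) via R0 from link(f,j)
round 1: derive reach(i,f) via R0 from link(i,f)
round 1: derive reach(j,i) via R0 from link(j,i)
round 2: derive reach(c,i) via R1 from reach(c,f), link(f,i)
round 2: derive reach(c,j) via R1 from reach(c,f), link(f,j)
round 2: derive reach(e,f) via R1 from reach(e,c), link(c,f)
round 2: derive reach(f,f) via R1 from reach(f,i), link(i,f)
round 2: derive reach(i,i) via R1 from reach(i,f), link(f,i)
round 2: derive reach(i,j) via R1 from reach(i,f), link(f,j)
round 2: derive reach(j,f) via R1 from reach(j,i), link(i,f)
round 3: derive reach(e,j) via R1 from reach(e,f), link(f,j)
round 3: derive reach(j,j) via R1 from reach(j,f), link(f,j)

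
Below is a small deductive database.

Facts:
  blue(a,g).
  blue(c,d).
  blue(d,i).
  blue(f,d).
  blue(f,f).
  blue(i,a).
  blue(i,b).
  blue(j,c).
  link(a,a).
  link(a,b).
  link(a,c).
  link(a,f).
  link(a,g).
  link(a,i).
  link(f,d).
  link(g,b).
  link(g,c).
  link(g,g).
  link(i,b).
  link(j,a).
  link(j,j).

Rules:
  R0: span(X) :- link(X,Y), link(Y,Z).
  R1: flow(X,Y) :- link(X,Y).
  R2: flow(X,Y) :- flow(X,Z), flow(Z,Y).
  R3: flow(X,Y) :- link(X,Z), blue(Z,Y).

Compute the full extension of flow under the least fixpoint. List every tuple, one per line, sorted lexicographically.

round 1: derive flow(a,a) via R1 from link(a,a)
round 1: derive flow(a,b) via R1 from link(a,b)
round 1: derive flow(a,c) via R1 from link(a,c)
round 1: derive flow(a,f) via R1 from link(a,f)
round 1: derive flow(a,g) via R1 from link(a,g)
round 1: derive flow(a,i) via R1 from link(a,i)
round 1: derive flow(f,d) via R1 from link(f,d)
round 1: derive flow(g,b) via R1 from link(g,b)
round 1: derive flow(g,c) via R1 from link(g,c)
round 1: derive flow(g,g) via R1 from link(g,g)
round 1: derive flow(i,b) via R1 from link(i,b)
round 1: derive flow(j,a) via R1 from link(j,a)
round 1: derive flow(j,j) via R1 from link(j,j)
round 1: derive flow(a,d) via R3 from link(a,c), blue(c,d)
round 1: derive flow(f,i) via R3 from link(f,d), blue(d,i)
round 1: derive flow(g,d) via R3 from link(g,c), blue(c,d)
round 1: derive flow(j,c) via R3 from link(j,j), blue(j,c)
round 1: derive flow(j,g) via R3 from link(j,a), blue(a,g)
round 2: derive flow(f,b) via R2 from flow(f,i), flow(i,b)
round 2: derive flow(j,b) via R2 from flow(j,a), flow(a,b)
round 2: derive flow(j,d) via R2 from flow(j,a), flow(a,d)
round 2: derive flow(j,f) via R2 from flow(j,a), flow(a,f)
round 2: derive flow(j,i) via R2 from flow(j,a), flow(a,i)

flow(a,a)
flow(a,b)
flow(a,c)
flow(a,d)
flow(a,f)
flow(a,g)
flow(a,i)
flow(f,b)
flow(f,d)
flow(f,i)
flow(g,b)
flow(g,c)
flow(g,d)
flow(g,g)
flow(i,b)
flow(j,a)
flow(j,b)
flow(j,c)
flow(j,d)
flow(j,f)
flow(j,g)
flow(j,i)
flow(j,j)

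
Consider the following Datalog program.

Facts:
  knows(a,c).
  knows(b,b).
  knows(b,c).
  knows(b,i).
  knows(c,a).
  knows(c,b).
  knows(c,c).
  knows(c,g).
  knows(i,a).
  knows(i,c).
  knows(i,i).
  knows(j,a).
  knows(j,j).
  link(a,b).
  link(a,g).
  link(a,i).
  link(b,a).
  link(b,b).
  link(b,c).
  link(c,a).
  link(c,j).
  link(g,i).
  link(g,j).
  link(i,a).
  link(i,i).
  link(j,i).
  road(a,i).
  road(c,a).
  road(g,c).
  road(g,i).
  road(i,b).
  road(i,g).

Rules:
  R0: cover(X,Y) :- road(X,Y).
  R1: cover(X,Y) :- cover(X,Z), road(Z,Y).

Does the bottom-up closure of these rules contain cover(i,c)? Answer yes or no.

yes

round 1: derive cover(a,i) via R0 from road(a,i)
round 1: derive cover(c,a) via R0 from road(c,a)
round 1: derive cover(g,c) via R0 from road(g,c)
round 1: derive cover(g,i) via R0 from road(g,i)
round 1: derive cover(i,b) via R0 from road(i,b)
round 1: derive cover(i,g) via R0 from road(i,g)
round 2: derive cover(a,b) via R1 from cover(a,i), road(i,b)
round 2: derive cover(a,g) via R1 from cover(a,i), road(i,g)
round 2: derive cover(c,i) via R1 from cover(c,a), road(a,i)
round 2: derive cover(g,a) via R1 from cover(g,c), road(c,a)
round 2: derive cover(g,b) via R1 from cover(g,i), road(i,b)
round 2: derive cover(g,g) via R1 from cover(g,i), road(i,g)
round 2: derive cover(i,c) via R1 from cover(i,g), road(g,c)
round 2: derive cover(i,i) via R1 from cover(i,g), road(g,i)
round 3: derive cover(a,c) via R1 from cover(a,g), road(g,c)
round 3: derive cover(c,b) via R1 from cover(c,i), road(i,b)
round 3: derive cover(c,g) via R1 from cover(c,i), road(i,g)
round 3: derive cover(i,a) via R1 from cover(i,c), road(c,a)
round 4: derive cover(a,a) via R1 from cover(a,c), road(c,a)
round 4: derive cover(c,c) via R1 from cover(c,g), road(g,c)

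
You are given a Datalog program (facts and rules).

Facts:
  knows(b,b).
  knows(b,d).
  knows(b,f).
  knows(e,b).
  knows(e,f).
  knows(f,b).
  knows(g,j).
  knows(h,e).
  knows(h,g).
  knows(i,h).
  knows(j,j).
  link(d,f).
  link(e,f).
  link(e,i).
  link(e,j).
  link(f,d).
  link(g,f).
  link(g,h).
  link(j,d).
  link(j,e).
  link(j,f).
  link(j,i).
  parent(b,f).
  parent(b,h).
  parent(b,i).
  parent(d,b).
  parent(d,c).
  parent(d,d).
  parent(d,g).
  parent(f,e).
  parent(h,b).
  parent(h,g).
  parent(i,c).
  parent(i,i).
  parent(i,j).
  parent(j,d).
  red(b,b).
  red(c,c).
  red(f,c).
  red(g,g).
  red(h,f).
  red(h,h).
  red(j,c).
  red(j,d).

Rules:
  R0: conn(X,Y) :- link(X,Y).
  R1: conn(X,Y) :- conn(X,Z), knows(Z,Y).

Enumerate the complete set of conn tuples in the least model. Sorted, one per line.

conn(d,b)
conn(d,d)
conn(d,f)
conn(e,b)
conn(e,d)
conn(e,e)
conn(e,f)
conn(e,g)
conn(e,h)
conn(e,i)
conn(e,j)
conn(f,d)
conn(g,b)
conn(g,d)
conn(g,e)
conn(g,f)
conn(g,g)
conn(g,h)
conn(g,j)
conn(j,b)
conn(j,d)
conn(j,e)
conn(j,f)
conn(j,g)
conn(j,h)
conn(j,i)
conn(j,j)

round 1: derive conn(d,f) via R0 from link(d,f)
round 1: derive conn(e,f) via R0 from link(e,f)
round 1: derive conn(e,i) via R0 from link(e,i)
round 1: derive conn(e,j) via R0 from link(e,j)
round 1: derive conn(f,d) via R0 from link(f,d)
round 1: derive conn(g,f) via R0 from link(g,f)
round 1: derive conn(g,h) via R0 from link(g,h)
round 1: derive conn(j,d) via R0 from link(j,d)
round 1: derive conn(j,e) via R0 from link(j,e)
round 1: derive conn(j,f) via R0 from link(j,f)
round 1: derive conn(j,i) via R0 from link(j,i)
round 2: derive conn(d,b) via R1 from conn(d,f), knows(f,b)
round 2: derive conn(e,b) via R1 from conn(e,f), knows(f,b)
round 2: derive conn(e,h) via R1 from conn(e,i), knows(i,h)
round 2: derive conn(g,b) via R1 from conn(g,f), knows(f,b)
round 2: derive conn(g,e) via R1 from conn(g,h), knows(h,e)
round 2: derive conn(g,g) via R1 from conn(g,h), knows(h,g)
round 2: derive conn(j,b) via R1 from conn(j,e), knows(e,b)
round 2: derive conn(j,h) via R1 from conn(j,i), knows(i,h)
round 3: derive conn(d,d) via R1 from conn(d,b), knows(b,d)
round 3: derive conn(e,d) via R1 from conn(e,b), knows(b,d)
round 3: derive conn(e,e) via R1 from conn(e,h), knows(h,e)
round 3: derive conn(e,g) via R1 from conn(e,h), knows(h,g)
round 3: derive conn(g,d) via R1 from conn(g,b), knows(b,d)
round 3: derive conn(g,j) via R1 from conn(g,g), knows(g,j)
round 3: derive conn(j,g) via R1 from conn(j,h), knows(h,g)
round 4: derive conn(j,j) via R1 from conn(j,g), knows(g,j)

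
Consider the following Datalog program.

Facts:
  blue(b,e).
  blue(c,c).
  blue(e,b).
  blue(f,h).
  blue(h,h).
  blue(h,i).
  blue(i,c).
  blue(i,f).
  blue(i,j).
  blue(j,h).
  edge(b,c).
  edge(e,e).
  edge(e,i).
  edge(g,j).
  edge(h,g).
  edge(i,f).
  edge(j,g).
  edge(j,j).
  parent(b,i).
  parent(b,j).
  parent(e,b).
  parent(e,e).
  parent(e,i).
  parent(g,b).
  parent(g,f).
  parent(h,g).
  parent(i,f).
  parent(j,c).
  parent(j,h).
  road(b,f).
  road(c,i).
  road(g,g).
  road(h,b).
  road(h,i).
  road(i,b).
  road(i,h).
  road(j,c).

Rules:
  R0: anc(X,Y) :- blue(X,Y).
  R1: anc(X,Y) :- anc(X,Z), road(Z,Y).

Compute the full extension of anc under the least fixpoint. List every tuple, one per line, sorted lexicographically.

round 1: derive anc(b,e) via R0 from blue(b,e)
round 1: derive anc(c,c) via R0 from blue(c,c)
round 1: derive anc(e,b) via R0 from blue(e,b)
round 1: derive anc(f,h) via R0 from blue(f,h)
round 1: derive anc(h,h) via R0 from blue(h,h)
round 1: derive anc(h,i) via R0 from blue(h,i)
round 1: derive anc(i,c) via R0 from blue(i,c)
round 1: derive anc(i,f) via R0 from blue(i,f)
round 1: derive anc(i,j) via R0 from blue(i,j)
round 1: derive anc(j,h) via R0 from blue(j,h)
round 2: derive anc(c,i) via R1 from anc(c,c), road(c,i)
round 2: derive anc(e,f) via R1 from anc(e,b), road(b,f)
round 2: derive anc(f,b) via R1 from anc(f,h), road(h,b)
round 2: derive anc(f,i) via R1 from anc(f,h), road(h,i)
round 2: derive anc(h,b) via R1 from anc(h,h), road(h,b)
round 2: derive anc(i,i) via R1 from anc(i,c), road(c,i)
round 2: derive anc(j,b) via R1 from anc(j,h), road(h,b)
round 2: derive anc(j,i) via R1 from anc(j,h), road(h,i)
round 3: derive anc(c,b) via R1 from anc(c,i), road(i,b)
round 3: derive anc(c,h) via R1 from anc(c,i), road(i,h)
round 3: derive anc(f,f) via R1 from anc(f,b), road(b,f)
round 3: derive anc(h,f) via R1 from anc(h,b), road(b,f)
round 3: derive anc(i,b) via R1 from anc(i,i), road(i,b)
round 3: derive anc(i,h) via R1 from anc(i,i), road(i,h)
round 3: derive anc(j,f) via R1 from anc(j,b), road(b,f)
round 4: derive anc(c,f) via R1 from anc(c,b), road(b,f)

anc(b,e)
anc(c,b)
anc(c,c)
anc(c,f)
anc(c,h)
anc(c,i)
anc(e,b)
anc(e,f)
anc(f,b)
anc(f,f)
anc(f,h)
anc(f,i)
anc(h,b)
anc(h,f)
anc(h,h)
anc(h,i)
anc(i,b)
anc(i,c)
anc(i,f)
anc(i,h)
anc(i,i)
anc(i,j)
anc(j,b)
anc(j,f)
anc(j,h)
anc(j,i)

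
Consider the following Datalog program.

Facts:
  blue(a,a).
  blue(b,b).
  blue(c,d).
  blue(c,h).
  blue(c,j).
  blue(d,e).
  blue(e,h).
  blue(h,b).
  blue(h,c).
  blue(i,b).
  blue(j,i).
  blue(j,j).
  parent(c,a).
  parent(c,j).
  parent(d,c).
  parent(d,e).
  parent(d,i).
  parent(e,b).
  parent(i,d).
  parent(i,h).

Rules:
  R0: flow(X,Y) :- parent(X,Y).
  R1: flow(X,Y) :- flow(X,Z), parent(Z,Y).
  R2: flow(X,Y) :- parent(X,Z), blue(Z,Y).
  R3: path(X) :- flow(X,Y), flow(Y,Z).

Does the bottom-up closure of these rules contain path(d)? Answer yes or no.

round 1: derive flow(c,a) via R0 from parent(c,a)
round 1: derive flow(c,j) via R0 from parent(c,j)
round 1: derive flow(d,c) via R0 from parent(d,c)
round 1: derive flow(d,e) via R0 from parent(d,e)
round 1: derive flow(d,i) via R0 from parent(d,i)
round 1: derive flow(e,b) via R0 from parent(e,b)
round 1: derive flow(i,d) via R0 from parent(i,d)
round 1: derive flow(i,h) via R0 from parent(i,h)
round 1: derive flow(c,i) via R2 from parent(c,j), blue(j,i)
round 1: derive flow(d,b) via R2 from parent(d,i), blue(i,b)
round 1: derive flow(d,d) via R2 from parent(d,c), blue(c,d)
round 1: derive flow(d,h) via R2 from parent(d,c), blue(c,h)
round 1: derive flow(d,j) via R2 from parent(d,c), blue(c,j)
round 1: derive flow(i,b) via R2 from parent(i,h), blue(h,b)
round 1: derive flow(i,c) via R2 from parent(i,h), blue(h,c)
round 1: derive flow(i,e) via R2 from parent(i,d), blue(d,e)
round 2: derive flow(c,d) via R1 from flow(c,i), parent(i,d)
round 2: derive flow(c,h) via R1 from flow(c,i), parent(i,h)
round 2: derive flow(d,a) via R1 from flow(d,c), parent(c,a)
round 2: derive flow(i,a) via R1 from flow(i,c), parent(c,a)
round 2: derive flow(i,i) via R1 from flow(i,d), parent(d,i)
round 2: derive flow(i,j) via R1 from flow(i,c), parent(c,j)
round 2: derive path(c) via R3 from flow(c,i), flow(i,b)
round 2: derive path(d) via R3 from flow(d,c), flow(c,a)
round 2: derive path(i) via R3 from flow(i,c), flow(c,a)
round 3: derive flow(c,c) via R1 from flow(c,d), parent(d,c)
round 3: derive flow(c,e) via R1 from flow(c,d), parent(d,e)
round 4: derive flow(c,b) via R1 from flow(c,e), parent(e,b)

yes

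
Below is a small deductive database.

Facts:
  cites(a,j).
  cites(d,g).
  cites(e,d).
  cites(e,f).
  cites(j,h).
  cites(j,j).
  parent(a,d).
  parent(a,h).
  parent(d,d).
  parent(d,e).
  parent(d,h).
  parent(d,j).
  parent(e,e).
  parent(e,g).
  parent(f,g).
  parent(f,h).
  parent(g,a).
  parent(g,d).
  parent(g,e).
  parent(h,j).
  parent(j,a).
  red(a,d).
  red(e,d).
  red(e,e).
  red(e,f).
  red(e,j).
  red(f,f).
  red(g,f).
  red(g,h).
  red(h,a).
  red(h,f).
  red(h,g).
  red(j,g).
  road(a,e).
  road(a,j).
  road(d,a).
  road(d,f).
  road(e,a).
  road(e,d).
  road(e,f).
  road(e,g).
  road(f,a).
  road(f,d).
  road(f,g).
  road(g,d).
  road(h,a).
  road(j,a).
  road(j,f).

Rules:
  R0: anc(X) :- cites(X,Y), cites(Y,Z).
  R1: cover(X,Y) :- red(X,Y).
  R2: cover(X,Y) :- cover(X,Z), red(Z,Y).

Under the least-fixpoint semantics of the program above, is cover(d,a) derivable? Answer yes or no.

round 1: derive cover(a,d) via R1 from red(a,d)
round 1: derive cover(e,d) via R1 from red(e,d)
round 1: derive cover(e,e) via R1 from red(e,e)
round 1: derive cover(e,f) via R1 from red(e,f)
round 1: derive cover(e,j) via R1 from red(e,j)
round 1: derive cover(f,f) via R1 from red(f,f)
round 1: derive cover(g,f) via R1 from red(g,f)
round 1: derive cover(g,h) via R1 from red(g,h)
round 1: derive cover(h,a) via R1 from red(h,a)
round 1: derive cover(h,f) via R1 from red(h,f)
round 1: derive cover(h,g) via R1 from red(h,g)
round 1: derive cover(j,g) via R1 from red(j,g)
round 2: derive cover(e,g) via R2 from cover(e,j), red(j,g)
round 2: derive cover(g,a) via R2 from cover(g,h), red(h,a)
round 2: derive cover(g,g) via R2 from cover(g,h), red(h,g)
round 2: derive cover(h,d) via R2 from cover(h,a), red(a,d)
round 2: derive cover(h,h) via R2 from cover(h,g), red(g,h)
round 2: derive cover(j,f) via R2 from cover(j,g), red(g,f)
round 2: derive cover(j,h) via R2 from cover(j,g), red(g,h)
round 3: derive cover(e,h) via R2 from cover(e,g), red(g,h)
round 3: derive cover(g,d) via R2 from cover(g,a), red(a,d)
round 3: derive cover(j,a) via R2 from cover(j,h), red(h,a)
round 4: derive cover(e,a) via R2 from cover(e,h), red(h,a)
round 4: derive cover(j,d) via R2 from cover(j,a), red(a,d)

no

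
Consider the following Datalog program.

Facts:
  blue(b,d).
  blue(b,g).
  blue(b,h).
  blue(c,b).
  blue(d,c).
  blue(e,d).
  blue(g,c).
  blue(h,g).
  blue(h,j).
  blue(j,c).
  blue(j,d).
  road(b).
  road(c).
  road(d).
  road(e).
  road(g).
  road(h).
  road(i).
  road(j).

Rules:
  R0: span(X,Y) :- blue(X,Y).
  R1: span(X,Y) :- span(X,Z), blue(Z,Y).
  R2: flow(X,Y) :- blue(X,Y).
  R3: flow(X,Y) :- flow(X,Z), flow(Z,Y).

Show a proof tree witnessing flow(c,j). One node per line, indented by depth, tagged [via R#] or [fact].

round 1: derive flow(b,d) via R2 from blue(b,d)
round 1: derive flow(b,g) via R2 from blue(b,g)
round 1: derive flow(b,h) via R2 from blue(b,h)
round 1: derive flow(c,b) via R2 from blue(c,b)
round 1: derive flow(d,c) via R2 from blue(d,c)
round 1: derive flow(e,d) via R2 from blue(e,d)
round 1: derive flow(g,c) via R2 from blue(g,c)
round 1: derive flow(h,g) via R2 from blue(h,g)
round 1: derive flow(h,j) via R2 from blue(h,j)
round 1: derive flow(j,c) via R2 from blue(j,c)
round 1: derive flow(j,d) via R2 from blue(j,d)
round 2: derive flow(b,c) via R3 from flow(b,d), flow(d,c)
round 2: derive flow(b,j) via R3 from flow(b,h), flow(h,j)
round 2: derive flow(c,d) via R3 from flow(c,b), flow(b,d)
round 2: derive flow(c,g) via R3 from flow(c,b), flow(b,g)
round 2: derive flow(c,h) via R3 from flow(c,b), flow(b,h)
round 2: derive flow(d,b) via R3 from flow(d,c), flow(c,b)
round 2: derive flow(e,c) via R3 from flow(e,d), flow(d,c)
round 2: derive flow(g,b) via R3 from flow(g,c), flow(c,b)
round 2: derive flow(h,c) via R3 from flow(h,g), flow(g,c)
round 2: derive flow(h,d) via R3 from flow(h,j), flow(j,d)
round 2: derive flow(j,b) via R3 from flow(j,c), flow(c,b)
round 3: derive flow(b,b) via R3 from flow(b,c), flow(c,b)
round 3: derive flow(c,c) via R3 from flow(c,b), flow(b,c)
round 3: derive flow(c,j) via R3 from flow(c,b), flow(b,j)
round 3: derive flow(d,d) via R3 from flow(d,b), flow(b,d)
round 3: derive flow(d,g) via R3 from flow(d,b), flow(b,g)
round 3: derive flow(d,h) via R3 from flow(d,b), flow(b,h)
round 3: derive flow(d,j) via R3 from flow(d,b), flow(b,j)
round 3: derive flow(e,b) via R3 from flow(e,c), flow(c,b)
round 3: derive flow(e,g) via R3 from flow(e,c), flow(c,g)
round 3: derive flow(e,h) via R3 from flow(e,c), flow(c,h)
round 3: derive flow(g,d) via R3 from flow(g,b), flow(b,d)
round 3: derive flow(g,g) via R3 from flow(g,b), flow(b,g)
round 3: derive flow(g,h) via R3 from flow(g,b), flow(b,h)
round 3: derive flow(g,j) via R3 from flow(g,b), flow(b,j)
round 3: derive flow(h,b) via R3 from flow(h,c), flow(c,b)
round 3: derive flow(h,h) via R3 from flow(h,c), flow(c,h)
round 3: derive flow(j,g) via R3 from flow(j,b), flow(b,g)
round 3: derive flow(j,h) via R3 from flow(j,b), flow(b,h)
round 3: derive flow(j,j) via R3 from flow(j,b), flow(b,j)
round 4: derive flow(e,j) via R3 from flow(e,b), flow(b,j)

flow(c,j)  [via R3]
  flow(c,b)  [via R2]
    blue(c,b)  [fact]
  flow(b,j)  [via R3]
    flow(b,h)  [via R2]
      blue(b,h)  [fact]
    flow(h,j)  [via R2]
      blue(h,j)  [fact]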